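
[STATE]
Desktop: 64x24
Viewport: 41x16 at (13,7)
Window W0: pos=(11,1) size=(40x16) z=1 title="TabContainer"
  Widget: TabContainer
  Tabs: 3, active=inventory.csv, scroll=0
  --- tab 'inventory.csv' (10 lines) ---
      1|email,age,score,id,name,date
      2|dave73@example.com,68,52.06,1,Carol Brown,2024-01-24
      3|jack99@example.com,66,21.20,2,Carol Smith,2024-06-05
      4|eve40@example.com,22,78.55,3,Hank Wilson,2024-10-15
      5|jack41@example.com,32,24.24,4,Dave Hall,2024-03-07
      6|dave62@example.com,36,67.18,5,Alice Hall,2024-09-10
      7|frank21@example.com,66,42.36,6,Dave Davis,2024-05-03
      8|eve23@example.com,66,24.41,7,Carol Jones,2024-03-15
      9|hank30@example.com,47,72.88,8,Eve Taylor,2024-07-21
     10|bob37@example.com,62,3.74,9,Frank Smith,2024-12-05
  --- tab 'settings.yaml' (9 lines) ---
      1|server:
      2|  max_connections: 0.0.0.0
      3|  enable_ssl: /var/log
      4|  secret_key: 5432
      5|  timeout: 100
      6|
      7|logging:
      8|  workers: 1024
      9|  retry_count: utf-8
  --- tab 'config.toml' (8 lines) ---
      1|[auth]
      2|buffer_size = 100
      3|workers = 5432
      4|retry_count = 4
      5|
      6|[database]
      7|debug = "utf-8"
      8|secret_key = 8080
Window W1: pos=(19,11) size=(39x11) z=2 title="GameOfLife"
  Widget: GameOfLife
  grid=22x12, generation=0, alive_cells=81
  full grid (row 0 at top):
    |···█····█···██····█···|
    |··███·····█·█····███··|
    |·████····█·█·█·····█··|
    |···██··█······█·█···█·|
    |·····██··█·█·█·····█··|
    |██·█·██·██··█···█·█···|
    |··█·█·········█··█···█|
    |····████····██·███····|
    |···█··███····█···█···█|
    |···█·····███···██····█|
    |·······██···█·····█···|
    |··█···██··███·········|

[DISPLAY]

ave73@example.com,68,52.06,1,Carol Br┃   
ack99@example.com,66,21.20,2,Carol Sm┃   
ve40@example.com,22,78.55,3,Hank Wils┃   
ack41@example.com,32,24.24,4,Dave Hal┃   
ave62@┏━━━━━━━━━━━━━━━━━━━━━━━━━━━━━━━━━━
rank21┃ GameOfLife                       
ve23@e┠──────────────────────────────────
ank30@┃Gen: 0                            
ob37@e┃···██··█······█·█···█·            
━━━━━━┃·····██··█·█·█·····█··            
      ┃██·█·██·██··█···█·█···            
      ┃··█·█·········█··█···█            
      ┃····████····██·███····            
      ┃···█··███····█···█···█            
      ┗━━━━━━━━━━━━━━━━━━━━━━━━━━━━━━━━━━
                                         


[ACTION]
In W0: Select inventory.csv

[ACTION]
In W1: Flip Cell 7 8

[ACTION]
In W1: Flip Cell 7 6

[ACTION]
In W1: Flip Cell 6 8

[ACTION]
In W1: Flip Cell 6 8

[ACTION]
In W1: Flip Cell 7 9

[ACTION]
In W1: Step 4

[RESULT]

ave73@example.com,68,52.06,1,Carol Br┃   
ack99@example.com,66,21.20,2,Carol Sm┃   
ve40@example.com,22,78.55,3,Hank Wils┃   
ack41@example.com,32,24.24,4,Dave Hal┃   
ave62@┏━━━━━━━━━━━━━━━━━━━━━━━━━━━━━━━━━━
rank21┃ GameOfLife                       
ve23@e┠──────────────────────────────────
ank30@┃Gen: 4                            
ob37@e┃·██······██··█···██···            
━━━━━━┃·██·····██··█·██··███·            
      ┃·██····█···█······██··            
      ┃·██·····█···█····█·█··            
      ┃··█·█···········████··            
      ┃··███··█·······██·█···            
      ┗━━━━━━━━━━━━━━━━━━━━━━━━━━━━━━━━━━
                                         


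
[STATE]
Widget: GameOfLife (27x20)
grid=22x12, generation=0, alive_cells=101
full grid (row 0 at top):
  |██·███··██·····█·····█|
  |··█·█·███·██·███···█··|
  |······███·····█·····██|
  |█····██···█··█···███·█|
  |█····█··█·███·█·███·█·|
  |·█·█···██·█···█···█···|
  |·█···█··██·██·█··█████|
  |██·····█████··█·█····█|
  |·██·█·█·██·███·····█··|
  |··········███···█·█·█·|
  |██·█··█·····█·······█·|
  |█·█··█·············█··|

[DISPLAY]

Gen: 0                     
██·███··██·····█·····█     
··█·█·███·██·███···█··     
······███·····█·····██     
█····██···█··█···███·█     
█····█··█·███·█·███·█·     
·█·█···██·█···█···█···     
·█···█··██·██·█··█████     
██·····█████··█·█····█     
·██·█·█·██·███·····█··     
··········███···█·█·█·     
██·█··█·····█·······█·     
█·█··█·············█··     
                           
                           
                           
                           
                           
                           
                           


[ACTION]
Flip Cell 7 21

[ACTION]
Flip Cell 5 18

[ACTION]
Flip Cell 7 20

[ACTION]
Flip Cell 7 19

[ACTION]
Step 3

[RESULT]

Gen: 3                     
····██··██·····█······     
····██··█·██···█······     
····███····█········██     
····██·██··█·······█··     
·██·····██·█·······█··     
····██·█·····█·██·█···     
··█·█··█······█·██·███     
··█·███·······██···█··     
··█·███·········█·█···     
··················█···     
··██··················     
··██··················     
                           
                           
                           
                           
                           
                           
                           


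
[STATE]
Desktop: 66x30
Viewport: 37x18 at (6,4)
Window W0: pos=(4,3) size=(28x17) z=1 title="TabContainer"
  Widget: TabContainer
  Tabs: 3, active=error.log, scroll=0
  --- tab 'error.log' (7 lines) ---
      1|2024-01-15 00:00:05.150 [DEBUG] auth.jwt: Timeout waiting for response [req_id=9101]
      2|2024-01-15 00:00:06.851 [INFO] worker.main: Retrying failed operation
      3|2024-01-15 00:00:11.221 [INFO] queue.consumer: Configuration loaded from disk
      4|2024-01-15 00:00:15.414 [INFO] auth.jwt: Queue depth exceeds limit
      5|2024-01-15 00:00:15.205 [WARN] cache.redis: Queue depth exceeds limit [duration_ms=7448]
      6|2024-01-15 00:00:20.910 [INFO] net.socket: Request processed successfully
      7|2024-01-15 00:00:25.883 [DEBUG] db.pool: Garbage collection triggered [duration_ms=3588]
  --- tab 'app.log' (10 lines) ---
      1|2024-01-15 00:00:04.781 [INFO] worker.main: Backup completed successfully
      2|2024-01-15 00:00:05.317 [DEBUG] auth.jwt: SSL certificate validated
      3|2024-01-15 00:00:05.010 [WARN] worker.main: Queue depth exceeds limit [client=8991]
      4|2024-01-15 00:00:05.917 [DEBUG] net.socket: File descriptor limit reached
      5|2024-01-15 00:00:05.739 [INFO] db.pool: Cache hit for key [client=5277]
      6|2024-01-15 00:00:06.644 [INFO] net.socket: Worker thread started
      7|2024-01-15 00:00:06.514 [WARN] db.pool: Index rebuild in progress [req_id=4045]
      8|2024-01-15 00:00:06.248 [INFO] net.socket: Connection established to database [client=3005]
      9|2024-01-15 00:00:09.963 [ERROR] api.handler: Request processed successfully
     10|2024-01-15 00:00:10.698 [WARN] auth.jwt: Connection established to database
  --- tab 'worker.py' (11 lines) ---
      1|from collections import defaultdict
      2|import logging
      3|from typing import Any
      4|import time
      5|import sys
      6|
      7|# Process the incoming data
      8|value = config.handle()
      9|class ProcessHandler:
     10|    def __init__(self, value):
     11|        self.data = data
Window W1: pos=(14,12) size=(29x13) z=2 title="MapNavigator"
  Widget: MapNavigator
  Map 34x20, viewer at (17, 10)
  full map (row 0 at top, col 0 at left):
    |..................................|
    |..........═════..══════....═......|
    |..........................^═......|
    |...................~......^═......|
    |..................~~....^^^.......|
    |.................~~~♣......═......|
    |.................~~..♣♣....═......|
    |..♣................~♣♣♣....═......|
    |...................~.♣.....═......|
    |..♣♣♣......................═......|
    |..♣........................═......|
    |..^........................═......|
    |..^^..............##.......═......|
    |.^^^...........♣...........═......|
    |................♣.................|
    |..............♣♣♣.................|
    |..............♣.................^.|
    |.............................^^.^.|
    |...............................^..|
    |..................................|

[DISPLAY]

TabContainer             ┃           
─────────────────────────┨           
error.log]│ app.log │ wor┃           
─────────────────────────┃           
024-01-15 00:00:05.150 [D┃           
024-01-15 00:00:06.851 [I┃           
024-01-15 00:00:11.221 [I┃           
024-01-15 00:00:15.414 [I┃           
024-01-1┏━━━━━━━━━━━━━━━━━━━━━━━━━━━┓
024-01-1┃ MapNavigator              ┃
024-01-1┠───────────────────────────┨
        ┃.............~~..♣♣....═...┃
        ┃...............~♣♣♣....═...┃
        ┃...............~.♣.....═...┃
        ┃♣......................═...┃
━━━━━━━━┃.............@.........═...┃
        ┃.......................═...┃
        ┃..............##.......═...┃


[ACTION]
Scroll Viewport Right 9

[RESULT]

ner             ┃                    
────────────────┨                    
]│ app.log │ wor┃                    
────────────────┃                    
 00:00:05.150 [D┃                    
 00:00:06.851 [I┃                    
 00:00:11.221 [I┃                    
 00:00:15.414 [I┃                    
━━━━━━━━━━━━━━━━━━━━━━━━━━━┓         
 MapNavigator              ┃         
───────────────────────────┨         
.............~~..♣♣....═...┃         
...............~♣♣♣....═...┃         
...............~.♣.....═...┃         
♣......................═...┃         
.............@.........═...┃         
.......................═...┃         
..............##.......═...┃         


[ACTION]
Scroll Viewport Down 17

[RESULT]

━━━━━━━━━━━━━━━━━━━━━━━━━━━┓         
 MapNavigator              ┃         
───────────────────────────┨         
.............~~..♣♣....═...┃         
...............~♣♣♣....═...┃         
...............~.♣.....═...┃         
♣......................═...┃         
.............@.........═...┃         
.......................═...┃         
..............##.......═...┃         
...........♣...........═...┃         
............♣..............┃         
━━━━━━━━━━━━━━━━━━━━━━━━━━━┛         
                                     
                                     
                                     
                                     
                                     


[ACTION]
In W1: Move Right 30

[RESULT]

━━━━━━━━━━━━━━━━━━━━━━━━━━━┓         
 MapNavigator              ┃         
───────────────────────────┨         
.♣♣....═......             ┃         
♣♣♣....═......             ┃         
.♣.....═......             ┃         
.......═......             ┃         
.......═.....@             ┃         
.......═......             ┃         
.......═......             ┃         
.......═......             ┃         
..............             ┃         
━━━━━━━━━━━━━━━━━━━━━━━━━━━┛         
                                     
                                     
                                     
                                     
                                     


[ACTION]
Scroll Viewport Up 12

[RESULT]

                                     
                                     
                                     
━━━━━━━━━━━━━━━━┓                    
ner             ┃                    
────────────────┨                    
]│ app.log │ wor┃                    
────────────────┃                    
 00:00:05.150 [D┃                    
 00:00:06.851 [I┃                    
 00:00:11.221 [I┃                    
 00:00:15.414 [I┃                    
━━━━━━━━━━━━━━━━━━━━━━━━━━━┓         
 MapNavigator              ┃         
───────────────────────────┨         
.♣♣....═......             ┃         
♣♣♣....═......             ┃         
.♣.....═......             ┃         


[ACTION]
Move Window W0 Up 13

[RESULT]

━━━━━━━━━━━━━━━━┓                    
ner             ┃                    
────────────────┨                    
]│ app.log │ wor┃                    
────────────────┃                    
 00:00:05.150 [D┃                    
 00:00:06.851 [I┃                    
 00:00:11.221 [I┃                    
 00:00:15.414 [I┃                    
 00:00:15.205 [W┃                    
 00:00:20.910 [I┃                    
 00:00:25.883 [D┃                    
━━━━━━━━━━━━━━━━━━━━━━━━━━━┓         
 MapNavigator              ┃         
───────────────────────────┨         
.♣♣....═......             ┃         
♣♣♣....═......             ┃         
.♣.....═......             ┃         


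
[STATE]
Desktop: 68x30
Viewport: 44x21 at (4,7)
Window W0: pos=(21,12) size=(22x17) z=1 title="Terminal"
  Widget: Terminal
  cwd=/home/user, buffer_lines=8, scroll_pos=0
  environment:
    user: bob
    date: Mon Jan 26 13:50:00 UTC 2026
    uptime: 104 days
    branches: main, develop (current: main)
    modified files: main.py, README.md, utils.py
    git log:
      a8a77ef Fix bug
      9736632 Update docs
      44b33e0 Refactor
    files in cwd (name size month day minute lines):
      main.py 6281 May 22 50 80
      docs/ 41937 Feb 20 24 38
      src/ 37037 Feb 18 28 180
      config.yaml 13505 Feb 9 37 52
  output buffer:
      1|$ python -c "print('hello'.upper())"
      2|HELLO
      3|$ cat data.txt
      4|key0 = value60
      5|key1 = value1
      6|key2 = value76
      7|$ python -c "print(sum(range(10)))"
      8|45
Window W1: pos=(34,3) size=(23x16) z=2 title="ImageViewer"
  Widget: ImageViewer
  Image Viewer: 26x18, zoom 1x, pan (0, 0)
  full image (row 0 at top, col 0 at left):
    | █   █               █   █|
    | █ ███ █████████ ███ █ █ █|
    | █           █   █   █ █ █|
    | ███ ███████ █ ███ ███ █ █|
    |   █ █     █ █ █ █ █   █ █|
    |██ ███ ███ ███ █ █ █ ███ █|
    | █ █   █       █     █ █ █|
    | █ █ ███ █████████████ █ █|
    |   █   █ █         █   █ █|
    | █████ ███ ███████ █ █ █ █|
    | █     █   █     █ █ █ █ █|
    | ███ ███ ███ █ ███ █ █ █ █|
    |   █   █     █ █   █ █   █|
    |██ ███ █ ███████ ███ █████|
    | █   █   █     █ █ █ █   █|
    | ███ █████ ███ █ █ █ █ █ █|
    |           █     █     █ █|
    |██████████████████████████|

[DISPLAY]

                              ┃ █ ███ ██████
                              ┃ █           
                              ┃ ███ ███████ 
                              ┃   █ █     █ 
                              ┃██ ███ ███ ██
                 ┏━━━━━━━━━━━━┃ █ █   █     
                 ┃ Terminal   ┃ █ █ ███ ████
                 ┠────────────┃   █   █ █   
                 ┃$ python -c ┃ █████ ███ ██
                 ┃HELLO       ┃ █     █   █ 
                 ┃$ cat data.t┃ ███ ███ ███ 
                 ┃key0 = value┗━━━━━━━━━━━━━
                 ┃key1 = value1       ┃     
                 ┃key2 = value76      ┃     
                 ┃$ python -c "print(s┃     
                 ┃45                  ┃     
                 ┃$ █                 ┃     
                 ┃                    ┃     
                 ┃                    ┃     
                 ┃                    ┃     
                 ┃                    ┃     


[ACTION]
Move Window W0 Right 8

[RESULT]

                              ┃ █ ███ ██████
                              ┃ █           
                              ┃ ███ ███████ 
                              ┃   █ █     █ 
                              ┃██ ███ ███ ██
                         ┏━━━━┃ █ █   █     
                         ┃ Ter┃ █ █ ███ ████
                         ┠────┃   █   █ █   
                         ┃$ py┃ █████ ███ ██
                         ┃HELL┃ █     █   █ 
                         ┃$ ca┃ ███ ███ ███ 
                         ┃key0┗━━━━━━━━━━━━━
                         ┃key1 = value1     
                         ┃key2 = value76    
                         ┃$ python -c "print
                         ┃45                
                         ┃$ █               
                         ┃                  
                         ┃                  
                         ┃                  
                         ┃                  


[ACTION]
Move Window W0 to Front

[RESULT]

                              ┃ █ ███ ██████
                              ┃ █           
                              ┃ ███ ███████ 
                              ┃   █ █     █ 
                              ┃██ ███ ███ ██
                         ┏━━━━━━━━━━━━━━━━━━
                         ┃ Terminal         
                         ┠──────────────────
                         ┃$ python -c "print
                         ┃HELLO             
                         ┃$ cat data.txt    
                         ┃key0 = value60    
                         ┃key1 = value1     
                         ┃key2 = value76    
                         ┃$ python -c "print
                         ┃45                
                         ┃$ █               
                         ┃                  
                         ┃                  
                         ┃                  
                         ┃                  


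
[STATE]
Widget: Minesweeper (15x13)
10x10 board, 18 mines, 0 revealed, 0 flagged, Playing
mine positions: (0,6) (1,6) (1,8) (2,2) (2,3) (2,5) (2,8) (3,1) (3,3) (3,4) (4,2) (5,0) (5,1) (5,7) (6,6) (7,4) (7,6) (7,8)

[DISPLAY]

■■■■■■■■■■     
■■■■■■■■■■     
■■■■■■■■■■     
■■■■■■■■■■     
■■■■■■■■■■     
■■■■■■■■■■     
■■■■■■■■■■     
■■■■■■■■■■     
■■■■■■■■■■     
■■■■■■■■■■     
               
               
               


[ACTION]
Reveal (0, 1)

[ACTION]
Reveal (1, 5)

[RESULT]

     2■■■■     
 12223■■■■     
12■■■■■■■■     
■■■■■■■■■■     
■■■■■■■■■■     
■■■■■■■■■■     
■■■■■■■■■■     
■■■■■■■■■■     
■■■■■■■■■■     
■■■■■■■■■■     
               
               
               


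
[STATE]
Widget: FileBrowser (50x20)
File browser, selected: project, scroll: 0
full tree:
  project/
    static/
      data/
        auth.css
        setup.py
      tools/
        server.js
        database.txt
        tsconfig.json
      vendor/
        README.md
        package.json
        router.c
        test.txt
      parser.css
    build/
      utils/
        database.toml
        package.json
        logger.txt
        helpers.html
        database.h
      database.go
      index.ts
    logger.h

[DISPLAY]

> [-] project/                                    
    [+] static/                                   
    [+] build/                                    
    logger.h                                      
                                                  
                                                  
                                                  
                                                  
                                                  
                                                  
                                                  
                                                  
                                                  
                                                  
                                                  
                                                  
                                                  
                                                  
                                                  
                                                  


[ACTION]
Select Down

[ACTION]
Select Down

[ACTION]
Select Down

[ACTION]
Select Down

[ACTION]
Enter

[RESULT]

  [-] project/                                    
    [+] static/                                   
    [+] build/                                    
  > logger.h                                      
                                                  
                                                  
                                                  
                                                  
                                                  
                                                  
                                                  
                                                  
                                                  
                                                  
                                                  
                                                  
                                                  
                                                  
                                                  
                                                  


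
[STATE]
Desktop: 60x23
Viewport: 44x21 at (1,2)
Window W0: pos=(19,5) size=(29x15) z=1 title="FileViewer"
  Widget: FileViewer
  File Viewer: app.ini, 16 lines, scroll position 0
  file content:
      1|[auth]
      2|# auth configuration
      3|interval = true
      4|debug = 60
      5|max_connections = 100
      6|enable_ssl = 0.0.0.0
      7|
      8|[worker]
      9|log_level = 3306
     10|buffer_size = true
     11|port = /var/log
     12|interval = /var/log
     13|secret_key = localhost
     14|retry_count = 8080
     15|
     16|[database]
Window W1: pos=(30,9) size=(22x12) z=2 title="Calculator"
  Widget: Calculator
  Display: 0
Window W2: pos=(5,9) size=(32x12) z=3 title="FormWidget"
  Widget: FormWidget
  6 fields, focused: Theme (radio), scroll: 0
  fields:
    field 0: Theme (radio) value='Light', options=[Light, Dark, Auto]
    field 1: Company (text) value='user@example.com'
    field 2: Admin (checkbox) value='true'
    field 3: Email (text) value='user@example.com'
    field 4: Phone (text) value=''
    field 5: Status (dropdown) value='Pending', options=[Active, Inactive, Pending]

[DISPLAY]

                                            
                                            
                                            
                  ┏━━━━━━━━━━━━━━━━━━━━━━━━━
                  ┃ FileViewer              
                  ┠─────────────────────────
                  ┃[auth]                   
    ┏━━━━━━━━━━━━━━━━━━━━━━━━━━━━━━┓━━━━━━━━
    ┃ FormWidget                   ┃lator   
    ┠──────────────────────────────┨────────
    ┃> Theme:      (●) Light  ( ) D┃        
    ┃  Company:    [user@example.c]┃──┬───┬─
    ┃  Admin:      [x]             ┃8 │ 9 │ 
    ┃  Email:      [user@example.c]┃──┼───┼─
    ┃  Phone:      [              ]┃5 │ 6 │ 
    ┃  Status:     [Pending      ▼]┃──┼───┼─
    ┃                              ┃2 │ 3 │ 
    ┃                              ┃──┴───┴─
    ┗━━━━━━━━━━━━━━━━━━━━━━━━━━━━━━┛━━━━━━━━
                                            
                                            


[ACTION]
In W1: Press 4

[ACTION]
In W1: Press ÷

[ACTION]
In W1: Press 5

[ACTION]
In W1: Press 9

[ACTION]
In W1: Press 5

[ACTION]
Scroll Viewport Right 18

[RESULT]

                                            
                                            
                                            
   ┏━━━━━━━━━━━━━━━━━━━━━━━━━━━┓            
   ┃ FileViewer                ┃            
   ┠───────────────────────────┨            
   ┃[auth]                    ▲┃            
━━━━━━━━━━━━━━━━━━━━┓━━━━━━━━━━━━━━┓        
t                   ┃lator         ┃        
────────────────────┨──────────────┨        
    (●) Light  ( ) D┃           595┃        
    [user@example.c]┃──┬───┬───┐   ┃        
    [x]             ┃8 │ 9 │ ÷ │   ┃        
    [user@example.c]┃──┼───┼───┤   ┃        
    [              ]┃5 │ 6 │ × │   ┃        
    [Pending      ▼]┃──┼───┼───┤   ┃        
                    ┃2 │ 3 │ - │   ┃        
                    ┃──┴───┴───┘   ┃        
━━━━━━━━━━━━━━━━━━━━┛━━━━━━━━━━━━━━┛        
                                            
                                            


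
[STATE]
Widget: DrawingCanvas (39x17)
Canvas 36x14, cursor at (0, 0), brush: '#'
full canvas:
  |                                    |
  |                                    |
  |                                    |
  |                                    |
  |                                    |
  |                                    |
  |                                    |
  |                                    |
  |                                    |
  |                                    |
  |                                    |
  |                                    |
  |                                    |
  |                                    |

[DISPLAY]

+                                      
                                       
                                       
                                       
                                       
                                       
                                       
                                       
                                       
                                       
                                       
                                       
                                       
                                       
                                       
                                       
                                       


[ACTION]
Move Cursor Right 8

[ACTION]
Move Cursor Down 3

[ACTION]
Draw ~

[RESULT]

                                       
                                       
                                       
        ~                              
                                       
                                       
                                       
                                       
                                       
                                       
                                       
                                       
                                       
                                       
                                       
                                       
                                       


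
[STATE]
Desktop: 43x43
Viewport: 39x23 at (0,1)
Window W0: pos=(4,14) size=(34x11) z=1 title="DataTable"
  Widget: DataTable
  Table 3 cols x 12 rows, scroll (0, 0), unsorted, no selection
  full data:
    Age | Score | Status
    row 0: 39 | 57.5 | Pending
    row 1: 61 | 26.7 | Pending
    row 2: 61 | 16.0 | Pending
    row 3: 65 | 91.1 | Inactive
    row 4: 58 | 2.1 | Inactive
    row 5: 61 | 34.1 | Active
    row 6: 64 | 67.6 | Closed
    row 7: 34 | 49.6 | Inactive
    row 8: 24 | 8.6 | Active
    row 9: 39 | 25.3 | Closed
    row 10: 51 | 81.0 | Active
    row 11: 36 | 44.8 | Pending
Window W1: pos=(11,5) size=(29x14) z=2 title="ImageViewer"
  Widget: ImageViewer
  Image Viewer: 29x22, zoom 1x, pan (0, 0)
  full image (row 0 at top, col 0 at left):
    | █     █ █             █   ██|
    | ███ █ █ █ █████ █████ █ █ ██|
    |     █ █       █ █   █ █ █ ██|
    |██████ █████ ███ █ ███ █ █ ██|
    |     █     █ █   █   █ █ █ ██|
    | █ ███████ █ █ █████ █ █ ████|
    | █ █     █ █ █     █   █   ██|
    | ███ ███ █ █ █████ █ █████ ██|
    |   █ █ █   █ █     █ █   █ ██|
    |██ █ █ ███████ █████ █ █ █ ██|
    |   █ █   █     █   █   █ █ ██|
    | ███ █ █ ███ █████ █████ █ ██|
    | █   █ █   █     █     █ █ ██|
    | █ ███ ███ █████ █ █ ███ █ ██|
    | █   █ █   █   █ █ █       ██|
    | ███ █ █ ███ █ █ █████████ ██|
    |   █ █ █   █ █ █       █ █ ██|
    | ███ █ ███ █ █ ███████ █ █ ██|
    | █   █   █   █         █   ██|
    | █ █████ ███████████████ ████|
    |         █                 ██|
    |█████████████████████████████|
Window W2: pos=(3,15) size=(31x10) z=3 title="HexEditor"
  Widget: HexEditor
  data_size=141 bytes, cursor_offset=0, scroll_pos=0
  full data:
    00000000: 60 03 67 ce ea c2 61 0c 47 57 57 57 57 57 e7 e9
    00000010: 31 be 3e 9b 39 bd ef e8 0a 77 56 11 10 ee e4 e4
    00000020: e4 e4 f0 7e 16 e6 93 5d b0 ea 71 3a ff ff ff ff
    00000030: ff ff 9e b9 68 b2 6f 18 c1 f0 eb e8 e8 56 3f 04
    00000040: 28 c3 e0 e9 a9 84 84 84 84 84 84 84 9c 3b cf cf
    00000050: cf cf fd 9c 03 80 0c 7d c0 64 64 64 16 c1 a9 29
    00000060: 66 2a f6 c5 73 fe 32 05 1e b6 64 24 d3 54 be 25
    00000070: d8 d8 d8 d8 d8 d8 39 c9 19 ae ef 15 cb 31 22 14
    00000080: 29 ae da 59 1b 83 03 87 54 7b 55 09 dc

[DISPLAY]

                                       
                                       
                                       
                                       
           ┏━━━━━━━━━━━━━━━━━━━━━━━━━━━
           ┃ ImageViewer               
           ┠───────────────────────────
           ┃ █     █ █             █   
           ┃ ███ █ █ █ █████ █████ █ █ 
           ┃     █ █       █ █   █ █ █ 
           ┃██████ █████ ███ █ ███ █ █ 
           ┃     █     █ █   █   █ █ █ 
           ┃ █ ███████ █ █ █████ █ █ ██
    ┏━━━━━━┃ █ █     █ █ █     █   █   
   ┏━━━━━━━━━━━━━━━━━━━━━━━━━━━━━┓████ 
   ┃ HexEditor                   ┃   █ 
   ┠─────────────────────────────┨ █ █ 
   ┃00000000  60 03 67 ce ea c2 6┃━━━━━
   ┃00000010  31 be 3e 9b 39 bd e┃   ┃ 
   ┃00000020  e4 e4 f0 7e 16 e6 9┃   ┃ 
   ┃00000030  ff ff 9e b9 68 b2 6┃   ┃ 
   ┃00000040  28 c3 e0 e9 a9 84 8┃   ┃ 
   ┃00000050  cf cf fd 9c 03 80 0┃   ┃ 


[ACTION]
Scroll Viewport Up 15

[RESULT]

                                       
                                       
                                       
                                       
                                       
           ┏━━━━━━━━━━━━━━━━━━━━━━━━━━━
           ┃ ImageViewer               
           ┠───────────────────────────
           ┃ █     █ █             █   
           ┃ ███ █ █ █ █████ █████ █ █ 
           ┃     █ █       █ █   █ █ █ 
           ┃██████ █████ ███ █ ███ █ █ 
           ┃     █     █ █   █   █ █ █ 
           ┃ █ ███████ █ █ █████ █ █ ██
    ┏━━━━━━┃ █ █     █ █ █     █   █   
   ┏━━━━━━━━━━━━━━━━━━━━━━━━━━━━━┓████ 
   ┃ HexEditor                   ┃   █ 
   ┠─────────────────────────────┨ █ █ 
   ┃00000000  60 03 67 ce ea c2 6┃━━━━━
   ┃00000010  31 be 3e 9b 39 bd e┃   ┃ 
   ┃00000020  e4 e4 f0 7e 16 e6 9┃   ┃ 
   ┃00000030  ff ff 9e b9 68 b2 6┃   ┃ 
   ┃00000040  28 c3 e0 e9 a9 84 8┃   ┃ 


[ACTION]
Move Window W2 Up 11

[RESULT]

                                       
                                       
                                       
                                       
   ┏━━━━━━━━━━━━━━━━━━━━━━━━━━━━━┓     
   ┃ HexEditor                   ┃━━━━━
   ┠─────────────────────────────┨     
   ┃00000000  60 03 67 ce ea c2 6┃─────
   ┃00000010  31 be 3e 9b 39 bd e┃ █   
   ┃00000020  e4 e4 f0 7e 16 e6 9┃ █ █ 
   ┃00000030  ff ff 9e b9 68 b2 6┃ █ █ 
   ┃00000040  28 c3 e0 e9 a9 84 8┃ █ █ 
   ┃00000050  cf cf fd 9c 03 80 0┃ █ █ 
   ┗━━━━━━━━━━━━━━━━━━━━━━━━━━━━━┛ █ ██
    ┏━━━━━━┃ █ █     █ █ █     █   █   
    ┃ DataT┃ ███ ███ █ █ █████ █ █████ 
    ┠──────┃   █ █ █   █ █     █ █   █ 
    ┃Age│Sc┃██ █ █ ███████ █████ █ █ █ 
    ┃───┼──┗━━━━━━━━━━━━━━━━━━━━━━━━━━━
    ┃39 │57.5 │Pending               ┃ 
    ┃61 │26.7 │Pending               ┃ 
    ┃61 │16.0 │Pending               ┃ 
    ┃65 │91.1 │Inactive              ┃ 


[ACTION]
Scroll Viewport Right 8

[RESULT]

                                       
                                       
                                       
                                       
━━━━━━━━━━━━━━━━━━━━━━━━━━━━━┓         
 HexEditor                   ┃━━━━━┓   
─────────────────────────────┨     ┃   
00000000  60 03 67 ce ea c2 6┃─────┨   
00000010  31 be 3e 9b 39 bd e┃ █   ┃   
00000020  e4 e4 f0 7e 16 e6 9┃ █ █ ┃   
00000030  ff ff 9e b9 68 b2 6┃ █ █ ┃   
00000040  28 c3 e0 e9 a9 84 8┃ █ █ ┃   
00000050  cf cf fd 9c 03 80 0┃ █ █ ┃   
━━━━━━━━━━━━━━━━━━━━━━━━━━━━━┛ █ ██┃   
┏━━━━━━┃ █ █     █ █ █     █   █   ┃   
┃ DataT┃ ███ ███ █ █ █████ █ █████ ┃   
┠──────┃   █ █ █   █ █     █ █   █ ┃   
┃Age│Sc┃██ █ █ ███████ █████ █ █ █ ┃   
┃───┼──┗━━━━━━━━━━━━━━━━━━━━━━━━━━━┛   
┃39 │57.5 │Pending               ┃     
┃61 │26.7 │Pending               ┃     
┃61 │16.0 │Pending               ┃     
┃65 │91.1 │Inactive              ┃     


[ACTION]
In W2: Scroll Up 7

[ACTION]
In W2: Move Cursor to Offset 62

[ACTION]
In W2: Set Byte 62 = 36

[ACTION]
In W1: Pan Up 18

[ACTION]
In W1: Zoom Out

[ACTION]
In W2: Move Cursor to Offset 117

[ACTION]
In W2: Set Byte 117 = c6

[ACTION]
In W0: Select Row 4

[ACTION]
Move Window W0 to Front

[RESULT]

                                       
                                       
                                       
                                       
━━━━━━━━━━━━━━━━━━━━━━━━━━━━━┓         
 HexEditor                   ┃━━━━━┓   
─────────────────────────────┨     ┃   
00000000  60 03 67 ce ea c2 6┃─────┨   
00000010  31 be 3e 9b 39 bd e┃ █   ┃   
00000020  e4 e4 f0 7e 16 e6 9┃ █ █ ┃   
00000030  ff ff 9e b9 68 b2 6┃ █ █ ┃   
00000040  28 c3 e0 e9 a9 84 8┃ █ █ ┃   
00000050  cf cf fd 9c 03 80 0┃ █ █ ┃   
━━━━━━━━━━━━━━━━━━━━━━━━━━━━━┛ █ ██┃   
┏━━━━━━━━━━━━━━━━━━━━━━━━━━━━━━━━┓ ┃   
┃ DataTable                      ┃ ┃   
┠────────────────────────────────┨ ┃   
┃Age│Score│Status                ┃ ┃   
┃───┼─────┼────────              ┃━┛   
┃39 │57.5 │Pending               ┃     
┃61 │26.7 │Pending               ┃     
┃61 │16.0 │Pending               ┃     
┃65 │91.1 │Inactive              ┃     
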